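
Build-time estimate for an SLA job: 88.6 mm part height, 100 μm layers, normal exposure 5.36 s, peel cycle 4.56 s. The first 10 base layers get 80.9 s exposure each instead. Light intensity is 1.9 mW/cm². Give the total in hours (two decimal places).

2.65 hours

Layers = ⌈88.6/0.1⌉ = 886.
Bottom layers = 10 × (80.9 + 4.56), so 854.6 s.
Remaining layers = 876 × (5.36 + 4.56) = 8689.92 s.
Sum: 854.6 + 8689.92 = 9544.52 s → 2.65 hours.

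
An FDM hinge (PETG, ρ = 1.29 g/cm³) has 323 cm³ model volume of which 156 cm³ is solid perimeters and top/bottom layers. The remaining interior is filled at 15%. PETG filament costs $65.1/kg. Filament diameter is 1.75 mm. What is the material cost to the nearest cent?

Interior volume: 323 − 156 → 167 cm³.
Infill deposited = 0.15 × 167 = 25.05 cm³.
Total extruded = 156 + 25.05 = 181.05 cm³.
Mass = 181.05 × 1.29 = 233.5545 g.
Cost = 233.5545 g / 1000 × $65.1/kg = $15.20.

$15.20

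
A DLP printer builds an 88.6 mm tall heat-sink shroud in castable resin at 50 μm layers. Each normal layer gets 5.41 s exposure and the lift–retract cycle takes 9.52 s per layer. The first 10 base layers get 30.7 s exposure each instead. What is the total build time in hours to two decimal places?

Layer count = ceil(88.6 / 0.05) = 1772.
Bottom layers = 10 × (30.7 + 9.52) = 402.2 s.
Regular layers = 1762 × (5.41 + 9.52), so 26306.66 s.
Total = 402.2 + 26306.66 = 26708.86 s = 7.42 hours.

7.42 hours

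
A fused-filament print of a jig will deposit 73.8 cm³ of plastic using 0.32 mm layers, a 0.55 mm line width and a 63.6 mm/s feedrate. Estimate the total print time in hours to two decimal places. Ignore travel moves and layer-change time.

1.83 hours

Bead cross-section = 0.32 × 0.55, so 0.176 mm².
Path length: 73800 mm³ / 0.176 mm² → 419318.2 mm.
Extrusion time: 419318.2 / 63.6 → 6593.1 s.
That's 6593.1 s → 1.83 hours.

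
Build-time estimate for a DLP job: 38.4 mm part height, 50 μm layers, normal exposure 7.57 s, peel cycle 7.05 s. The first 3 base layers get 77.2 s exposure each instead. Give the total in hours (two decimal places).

Number of layers: 38.4 / 0.05 → 768 (rounded up).
Burn-in layers = 3 × (77.2 + 7.05), so 252.75 s.
Remaining layers = 765 × (7.57 + 7.05), so 11184.3 s.
Sum: 252.75 + 11184.3 = 11437.05 s → 3.18 hours.

3.18 hours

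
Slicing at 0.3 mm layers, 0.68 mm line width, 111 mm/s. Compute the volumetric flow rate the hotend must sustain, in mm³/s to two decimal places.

22.64

Extrusion cross-section = 0.3 × 0.68, so 0.204 mm².
Volumetric flow = 111 × 0.204 = 22.64 mm³/s.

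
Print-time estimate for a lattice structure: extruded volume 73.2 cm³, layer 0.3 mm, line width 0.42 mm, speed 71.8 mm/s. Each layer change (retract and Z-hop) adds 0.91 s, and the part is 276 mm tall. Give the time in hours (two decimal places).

Line area = 0.3 × 0.42, so 0.126 mm².
Total extruded path = 73200/0.126 = 580952.4 mm.
Time extruding = 580952.4 / 71.8, so 8091.3 s.
Layers = ⌈276/0.3⌉ = 920.
Layer-change overhead: 920 × 0.91 → 837.2 s.
Total = 8091.3 + 837.2 = 8928.5 s = 2.48 hours.

2.48 hours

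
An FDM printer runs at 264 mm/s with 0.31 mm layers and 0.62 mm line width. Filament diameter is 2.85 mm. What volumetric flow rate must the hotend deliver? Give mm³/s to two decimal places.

A = 0.31 × 0.62, so 0.1922 mm².
Volumetric flow = 264 × 0.1922 = 50.74 mm³/s.

50.74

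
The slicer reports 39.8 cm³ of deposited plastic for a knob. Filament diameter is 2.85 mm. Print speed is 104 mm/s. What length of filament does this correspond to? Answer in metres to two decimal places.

6.24 m

Cross-section of 2.85 mm filament: π·(2.85/2)² = 6.3794 mm².
Length = 39.8 cm³ / 6.3794 mm² = 39800 / 6.3794 = 6238.83 mm = 6.24 m.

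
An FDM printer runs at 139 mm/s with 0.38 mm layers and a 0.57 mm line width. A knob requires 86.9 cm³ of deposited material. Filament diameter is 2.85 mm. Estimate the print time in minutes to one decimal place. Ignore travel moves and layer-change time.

48.1 minutes

Bead cross-section = 0.38 × 0.57, so 0.2166 mm².
Path length: 86900 mm³ / 0.2166 mm² → 401200.4 mm.
Print-move time: 401200.4 / 139 → 2886.3 s.
Converting: 2886.3 s = 48.1 minutes.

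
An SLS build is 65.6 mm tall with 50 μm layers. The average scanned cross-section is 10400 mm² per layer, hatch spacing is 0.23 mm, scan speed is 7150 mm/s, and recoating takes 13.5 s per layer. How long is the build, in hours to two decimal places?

Layers = ⌈65.6/0.05⌉ = 1312.
Hatch length per layer = 10400 / 0.23 = 45217.4 mm.
Per-layer scan time = 45217.4 / 7150 = 6.3241 s.
Layer cycle = 6.3241 + 13.5 = 19.8241 s.
Build time = 1312 × 19.8241 = 26009.2192 s = 7.22 hours.

7.22 hours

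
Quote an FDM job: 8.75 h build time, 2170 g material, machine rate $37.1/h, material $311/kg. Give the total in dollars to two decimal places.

Time charge = 37.1 × 8.75, so $324.625.
Material cost = 311 × 2170/1000, so $674.87.
Total = 324.625 + 674.87 = 999.495 ≈ $999.50.

$999.50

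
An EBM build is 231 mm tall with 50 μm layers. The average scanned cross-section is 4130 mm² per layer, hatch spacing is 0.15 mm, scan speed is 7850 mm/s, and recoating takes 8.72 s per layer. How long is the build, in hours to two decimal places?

Number of layers: 231 / 0.05 → 4620 (rounded up).
Hatch length per layer: 4130 / 0.15 → 27533.3 mm.
Scan time per layer: 27533.3 / 7850 → 3.5074 s.
Per-layer time = 3.5074 + 8.72 = 12.2274 s.
4620 layers × 12.2274 s/layer = 56490.588 s, i.e. 15.69 hours.

15.69 hours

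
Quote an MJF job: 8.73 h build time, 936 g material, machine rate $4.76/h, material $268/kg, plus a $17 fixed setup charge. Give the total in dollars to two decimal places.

Machine cost = 4.76 × 8.73, so $41.5548.
Feedstock cost: 268 × 936/1000 → $250.848.
Total = 41.5548 + 250.848 + 17 = 309.4028 ≈ $309.40.

$309.40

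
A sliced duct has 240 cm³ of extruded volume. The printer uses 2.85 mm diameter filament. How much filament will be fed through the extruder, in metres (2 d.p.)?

Cross-section of 2.85 mm filament: π·(2.85/2)² = 6.3794 mm².
Length = 240 cm³ / 6.3794 mm² = 240000 / 6.3794 = 37621.09 mm = 37.62 m.

37.62 m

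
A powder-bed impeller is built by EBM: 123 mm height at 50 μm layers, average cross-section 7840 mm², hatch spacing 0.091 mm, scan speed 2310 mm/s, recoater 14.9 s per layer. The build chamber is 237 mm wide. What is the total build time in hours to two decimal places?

35.67 hours

Layer count = ceil(123 / 0.05) = 2460.
Scan path per layer = 7840 / 0.091 = 86153.8 mm.
Beam time per layer = 86153.8 / 2310 = 37.296 s.
Per-layer time = 37.296 + 14.9, so 52.196 s.
Total: 2460 × 52.196 s = 128402.16 s → 35.67 hours.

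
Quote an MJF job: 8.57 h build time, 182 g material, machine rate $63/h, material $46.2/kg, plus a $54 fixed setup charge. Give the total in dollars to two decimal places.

$602.32

Machine-time cost = 63 × 8.57 = $539.91.
Material cost = 46.2 × 182/1000 = $8.4084.
Adding setup: 539.91 + 8.4084 + 54 → 602.3184 ≈ $602.32.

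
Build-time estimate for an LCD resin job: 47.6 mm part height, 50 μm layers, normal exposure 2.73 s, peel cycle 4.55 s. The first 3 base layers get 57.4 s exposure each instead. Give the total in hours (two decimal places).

1.97 hours

Layer count = ceil(47.6 / 0.05) = 952.
Bottom layers = 3 × (57.4 + 4.55), so 185.85 s.
Normal layers: 949 × (2.73 + 4.55) → 6908.72 s.
Total = 185.85 + 6908.72 = 7094.57 s = 1.97 hours.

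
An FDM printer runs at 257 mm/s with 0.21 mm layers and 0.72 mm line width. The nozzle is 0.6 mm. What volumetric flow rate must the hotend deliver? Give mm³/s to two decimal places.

38.86

A = 0.21 × 0.72, so 0.1512 mm².
Q = v·A = 257 × 0.1512 = 38.86 mm³/s.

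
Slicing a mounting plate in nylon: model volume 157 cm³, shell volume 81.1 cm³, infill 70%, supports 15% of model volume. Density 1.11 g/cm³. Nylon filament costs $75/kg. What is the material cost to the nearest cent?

Infill region: 157 − 81.1 → 75.9 cm³.
Deposited infill = 0.70 × 75.9 = 53.13 cm³.
Support: 0.15 × 157 → 23.55 cm³.
Total printed volume = 81.1 + 53.13 + 23.55, so 157.78 cm³.
Mass: 157.78 × 1.11 → 175.1358 g.
Cost = 175.1358 g / 1000 × $75/kg = $13.14.

$13.14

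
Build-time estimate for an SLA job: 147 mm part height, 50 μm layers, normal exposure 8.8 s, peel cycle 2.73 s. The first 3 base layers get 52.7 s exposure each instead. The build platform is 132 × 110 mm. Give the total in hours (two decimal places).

9.45 hours

Layer count = ceil(147 / 0.05) = 2940.
Bottom layers = 3 × (52.7 + 2.73) = 166.29 s.
Normal layers: 2937 × (8.8 + 2.73) → 33863.61 s.
Total = 166.29 + 33863.61 = 34029.9 s = 9.45 hours.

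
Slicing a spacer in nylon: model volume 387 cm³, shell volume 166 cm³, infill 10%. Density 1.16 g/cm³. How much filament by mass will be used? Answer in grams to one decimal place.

218.2 g

Volume inside the shell = 387 − 166, so 221 cm³.
Deposited infill = 0.10 × 221, so 22.1 cm³.
Total printed volume: 166 + 22.1 → 188.1 cm³.
Mass = 188.1 × 1.16 = 218.196 g.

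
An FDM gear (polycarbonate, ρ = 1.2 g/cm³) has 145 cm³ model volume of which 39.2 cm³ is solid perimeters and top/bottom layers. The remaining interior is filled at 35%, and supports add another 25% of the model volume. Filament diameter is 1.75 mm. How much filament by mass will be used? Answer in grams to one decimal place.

135.0 g

Infill region = 145 − 39.2 = 105.8 cm³.
Infill volume: 0.35 × 105.8 → 37.03 cm³.
Support = 0.25 × 145, so 36.25 cm³.
Total printed volume = 39.2 + 37.03 + 36.25 = 112.48 cm³.
Mass = 112.48 × 1.2, so 134.976 g.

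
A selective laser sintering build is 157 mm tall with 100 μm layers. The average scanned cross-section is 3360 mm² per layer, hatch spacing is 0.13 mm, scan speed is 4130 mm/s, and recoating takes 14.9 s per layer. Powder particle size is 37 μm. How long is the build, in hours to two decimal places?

Layers = ⌈157/0.1⌉ = 1570.
Per-layer scan distance = 3360 / 0.13 = 25846.2 mm.
Scan time per layer: 25846.2 / 4130 → 6.2582 s.
Per-layer time = 6.2582 + 14.9, so 21.1582 s.
Build time = 1570 × 21.1582 = 33218.374 s = 9.23 hours.

9.23 hours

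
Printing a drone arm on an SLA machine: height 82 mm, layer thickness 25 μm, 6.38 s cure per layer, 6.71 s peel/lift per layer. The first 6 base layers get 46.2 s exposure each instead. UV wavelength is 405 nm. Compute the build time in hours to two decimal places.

Layers = ⌈82/0.025⌉ = 3280.
Bottom layers: 6 × (46.2 + 6.71) → 317.46 s.
Remaining layers = 3274 × (6.38 + 6.71) = 42856.66 s.
Sum: 317.46 + 42856.66 = 43174.12 s → 11.99 hours.

11.99 hours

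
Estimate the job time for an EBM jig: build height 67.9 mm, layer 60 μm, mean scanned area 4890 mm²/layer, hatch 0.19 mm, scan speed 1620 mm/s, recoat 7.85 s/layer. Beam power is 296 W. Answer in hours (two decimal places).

7.46 hours

Layers = ⌈67.9/0.06⌉ = 1132.
Hatch length per layer = 4890 / 0.19 = 25736.8 mm.
Scan time per layer = 25736.8 / 1620 = 15.8869 s.
Time per layer = 15.8869 + 7.85, so 23.7369 s.
1132 layers × 23.7369 s/layer = 26870.1708 s, i.e. 7.46 hours.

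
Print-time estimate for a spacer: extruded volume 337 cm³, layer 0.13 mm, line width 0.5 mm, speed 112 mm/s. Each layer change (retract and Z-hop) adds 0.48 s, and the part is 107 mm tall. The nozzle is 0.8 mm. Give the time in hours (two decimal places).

12.97 hours

Extrusion cross-section: 0.13 × 0.5 → 0.065 mm².
Path length: 337000 mm³ / 0.065 mm² → 5184615.4 mm.
Print-move time = 5184615.4 / 112, so 46291.2 s.
Layers = ⌈107/0.13⌉ = 824.
Non-print overhead = 824 × 0.48, so 395.52 s.
Altogether 46291.2 + 395.52 = 46686.72 s, i.e. 12.97 hours.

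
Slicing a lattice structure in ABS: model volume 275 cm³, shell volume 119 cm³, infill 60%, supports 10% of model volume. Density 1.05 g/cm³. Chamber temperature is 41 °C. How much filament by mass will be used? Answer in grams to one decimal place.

Infill region = 275 − 119 = 156 cm³.
Infill deposited = 0.60 × 156, so 93.6 cm³.
Support = 0.10 × 275 = 27.5 cm³.
Deposited volume = 119 + 93.6 + 27.5 = 240.1 cm³.
Mass = 240.1 × 1.05 = 252.105 g.

252.1 g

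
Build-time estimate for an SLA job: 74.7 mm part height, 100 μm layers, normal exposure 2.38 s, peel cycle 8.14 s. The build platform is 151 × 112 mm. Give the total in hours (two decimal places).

Layer count = ceil(74.7 / 0.1) = 747.
Per-layer time = 2.38 + 8.14 = 10.52 s.
Total = 747 × 10.52 = 7858.44 s = 2.18 hours.

2.18 hours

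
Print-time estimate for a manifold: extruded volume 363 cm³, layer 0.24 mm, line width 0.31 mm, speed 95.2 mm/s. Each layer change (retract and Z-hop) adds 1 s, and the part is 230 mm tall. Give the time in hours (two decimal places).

14.50 hours

Bead cross-section = 0.24 × 0.31, so 0.0744 mm².
Total extruded path = 363000/0.0744 = 4879032.3 mm.
Extrusion time = 4879032.3 / 95.2 = 51250.3 s.
Number of layers: 230 / 0.24 → 959 (rounded up).
Non-print overhead = 959 × 1, so 959 s.
Altogether 51250.3 + 959 = 52209.3 s, i.e. 14.50 hours.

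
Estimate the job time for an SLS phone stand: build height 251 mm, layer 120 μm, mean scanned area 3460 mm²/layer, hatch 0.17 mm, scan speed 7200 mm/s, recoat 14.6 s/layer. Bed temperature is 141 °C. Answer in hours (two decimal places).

Layers = ⌈251/0.12⌉ = 2092.
Hatch length per layer = 3460 / 0.17, so 20352.9 mm.
Scan time per layer = 20352.9 / 7200, so 2.8268 s.
Per-layer time: 2.8268 + 14.6 → 17.4268 s.
Total: 2092 × 17.4268 s = 36456.8656 s → 10.13 hours.

10.13 hours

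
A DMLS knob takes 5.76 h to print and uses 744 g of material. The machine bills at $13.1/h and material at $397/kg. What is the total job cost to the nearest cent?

Machine-time cost = 13.1 × 5.76, so $75.456.
Feedstock cost = 397 × 744/1000, so $295.368.
Job cost: 75.456 + 295.368 = 370.824 ≈ $370.82.

$370.82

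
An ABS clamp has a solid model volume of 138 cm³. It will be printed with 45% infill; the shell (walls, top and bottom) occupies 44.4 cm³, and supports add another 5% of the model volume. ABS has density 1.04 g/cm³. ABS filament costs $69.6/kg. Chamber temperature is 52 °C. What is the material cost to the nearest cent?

$6.76

Infill region: 138 − 44.4 → 93.6 cm³.
Deposited infill = 0.45 × 93.6 = 42.12 cm³.
Support: 0.05 × 138 → 6.9 cm³.
Total printed volume: 44.4 + 42.12 + 6.9 → 93.42 cm³.
Mass: 93.42 × 1.04 → 97.1568 g.
At $69.6/kg: 97.1568/1000 × 69.6 = $6.76.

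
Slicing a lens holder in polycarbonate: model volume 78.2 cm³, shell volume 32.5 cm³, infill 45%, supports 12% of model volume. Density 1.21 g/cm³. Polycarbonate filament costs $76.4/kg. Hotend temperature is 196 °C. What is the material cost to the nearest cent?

Volume inside the shell = 78.2 − 32.5 = 45.7 cm³.
Infill deposited: 0.45 × 45.7 → 20.565 cm³.
Support: 0.12 × 78.2 → 9.384 cm³.
Deposited volume: 32.5 + 20.565 + 9.384 → 62.449 cm³.
Mass = 62.449 × 1.21, so 75.56329 g.
Cost = 75.56329 g / 1000 × $76.4/kg = $5.77.

$5.77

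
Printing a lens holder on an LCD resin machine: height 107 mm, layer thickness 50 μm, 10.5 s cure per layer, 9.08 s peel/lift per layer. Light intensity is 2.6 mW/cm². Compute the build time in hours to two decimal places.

11.64 hours

Layer count = ceil(107 / 0.05) = 2140.
Per-layer time = 10.5 + 9.08 = 19.58 s.
Total = 2140 × 19.58 = 41901.2 s = 11.64 hours.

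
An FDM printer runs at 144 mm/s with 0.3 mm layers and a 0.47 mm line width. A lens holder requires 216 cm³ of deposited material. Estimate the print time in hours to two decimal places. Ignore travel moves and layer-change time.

Extrusion cross-section: 0.3 × 0.47 → 0.141 mm².
Toolpath length = 216 cm³ / 0.141 mm² = 216000 / 0.141 = 1531914.9 mm.
Print-move time = 1531914.9 / 144, so 10638.3 s.
That's 10638.3 s → 2.96 hours.

2.96 hours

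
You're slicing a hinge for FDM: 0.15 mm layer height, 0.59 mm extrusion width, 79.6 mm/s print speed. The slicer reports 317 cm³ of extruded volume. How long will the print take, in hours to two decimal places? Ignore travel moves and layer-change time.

Bead cross-section = 0.15 × 0.59 = 0.0885 mm².
Toolpath length = 317 cm³ / 0.0885 mm² = 317000 / 0.0885 = 3581920.9 mm.
Time extruding = 3581920.9 / 79.6 = 44999 s.
Converting: 44999 s = 12.50 hours.

12.50 hours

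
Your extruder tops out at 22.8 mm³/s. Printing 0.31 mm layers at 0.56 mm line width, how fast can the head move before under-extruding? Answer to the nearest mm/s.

131 mm/s

A = 0.31 × 0.56, so 0.1736 mm².
v_max = Q/A = 22.8/0.1736 = 131.34 mm/s → 131 mm/s.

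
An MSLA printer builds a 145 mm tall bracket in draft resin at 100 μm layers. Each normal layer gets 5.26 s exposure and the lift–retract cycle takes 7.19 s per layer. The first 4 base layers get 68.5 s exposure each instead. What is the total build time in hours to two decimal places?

5.08 hours

Layers = ⌈145/0.1⌉ = 1450.
Burn-in layers = 4 × (68.5 + 7.19), so 302.76 s.
Normal layers = 1446 × (5.26 + 7.19), so 18002.7 s.
Sum: 302.76 + 18002.7 = 18305.46 s → 5.08 hours.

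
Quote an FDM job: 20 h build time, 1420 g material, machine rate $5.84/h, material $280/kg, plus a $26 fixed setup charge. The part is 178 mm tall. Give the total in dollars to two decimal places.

Machine-time cost = 5.84 × 20 = $116.80.
Material cost = 280 × 1420/1000, so $397.60.
Total = 116.80 + 397.60 + 26 = $540.40.

$540.40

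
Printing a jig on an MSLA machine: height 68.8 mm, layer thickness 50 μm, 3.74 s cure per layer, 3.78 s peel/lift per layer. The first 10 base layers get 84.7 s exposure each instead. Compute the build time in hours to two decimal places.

Layer count = ceil(68.8 / 0.05) = 1376.
Base layers = 10 × (84.7 + 3.78), so 884.8 s.
Remaining layers: 1366 × (3.74 + 3.78) → 10272.32 s.
Total = 884.8 + 10272.32 = 11157.12 s = 3.10 hours.

3.10 hours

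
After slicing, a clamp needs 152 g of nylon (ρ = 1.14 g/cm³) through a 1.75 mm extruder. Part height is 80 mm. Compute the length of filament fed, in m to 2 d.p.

Volume = 152 g / 1.14 g·cm⁻³ = 133.3333 cm³ = 133333.3 mm³.
A = π r² = π × 0.875² = 2.4053 mm².
L = V/A = 133333.3/2.4053 = 55433.13 mm → 55.43 m.

55.43 m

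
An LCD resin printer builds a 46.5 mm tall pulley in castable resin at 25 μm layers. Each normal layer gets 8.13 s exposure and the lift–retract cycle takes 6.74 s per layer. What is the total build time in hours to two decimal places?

Layers = ⌈46.5/0.025⌉ = 1860.
Per-layer time: 8.13 + 6.74 → 14.87 s.
Build time: 1860 × 14.87 s = 27658.2 s, i.e. 7.68 hours.

7.68 hours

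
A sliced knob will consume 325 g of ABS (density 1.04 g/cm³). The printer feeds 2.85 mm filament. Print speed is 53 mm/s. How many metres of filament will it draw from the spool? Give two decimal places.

48.99 m

Volume = 325 g / 1.04 g·cm⁻³ = 312.5 cm³ = 312500 mm³.
A = π r² = π × 1.425² = 6.3794 mm².
L = V/A = 312500/6.3794 = 48985.8 mm → 48.99 m.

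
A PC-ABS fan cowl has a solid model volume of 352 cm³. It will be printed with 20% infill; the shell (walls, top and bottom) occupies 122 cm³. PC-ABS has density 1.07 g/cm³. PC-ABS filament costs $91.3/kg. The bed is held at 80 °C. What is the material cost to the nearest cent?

Infill region = 352 − 122 = 230 cm³.
Deposited infill = 0.20 × 230, so 46 cm³.
Total extruded = 122 + 46, so 168 cm³.
Mass: 168 × 1.07 → 179.76 g.
Cost = 179.76 g / 1000 × $91.3/kg = $16.41.

$16.41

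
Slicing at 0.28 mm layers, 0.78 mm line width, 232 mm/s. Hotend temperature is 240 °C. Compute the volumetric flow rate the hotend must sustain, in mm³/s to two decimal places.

50.67

Bead cross-section: 0.28 × 0.78 → 0.2184 mm².
Volumetric flow = 232 × 0.2184 = 50.67 mm³/s.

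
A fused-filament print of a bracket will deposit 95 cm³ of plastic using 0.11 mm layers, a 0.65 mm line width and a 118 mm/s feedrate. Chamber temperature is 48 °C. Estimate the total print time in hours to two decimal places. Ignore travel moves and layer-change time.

3.13 hours

Extrusion cross-section = 0.11 × 0.65, so 0.0715 mm².
Toolpath length = 95 cm³ / 0.0715 mm² = 95000 / 0.0715 = 1328671.3 mm.
Time extruding: 1328671.3 / 118 → 11259.9 s.
11259.9 s = 3.13 hours.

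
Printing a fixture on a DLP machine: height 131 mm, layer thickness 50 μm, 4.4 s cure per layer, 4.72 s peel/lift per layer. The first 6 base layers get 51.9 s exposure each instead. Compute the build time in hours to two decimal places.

6.72 hours

Layers = ⌈131/0.05⌉ = 2620.
Bottom layers = 6 × (51.9 + 4.72) = 339.72 s.
Regular layers: 2614 × (4.4 + 4.72) → 23839.68 s.
Total = 339.72 + 23839.68 = 24179.4 s = 6.72 hours.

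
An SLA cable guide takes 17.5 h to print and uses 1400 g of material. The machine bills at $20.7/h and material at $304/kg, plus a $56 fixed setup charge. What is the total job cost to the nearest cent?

Machine-time cost: 20.7 × 17.5 → $362.25.
Material cost: 304 × 1400/1000 → $425.60.
Adding setup: 362.25 + 425.60 + 56 → $843.85.

$843.85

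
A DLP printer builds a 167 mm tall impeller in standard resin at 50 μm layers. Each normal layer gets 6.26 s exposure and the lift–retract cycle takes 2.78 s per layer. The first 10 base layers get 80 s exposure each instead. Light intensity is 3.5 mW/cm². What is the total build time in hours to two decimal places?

8.59 hours

Layer count = ceil(167 / 0.05) = 3340.
Burn-in layers = 10 × (80 + 2.78), so 827.8 s.
Regular layers = 3330 × (6.26 + 2.78), so 30103.2 s.
Total = 827.8 + 30103.2 = 30931 s = 8.59 hours.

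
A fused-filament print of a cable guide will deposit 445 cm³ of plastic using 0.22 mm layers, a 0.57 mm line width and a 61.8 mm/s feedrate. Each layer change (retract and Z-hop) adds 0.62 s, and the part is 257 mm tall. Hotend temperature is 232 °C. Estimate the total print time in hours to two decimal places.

Extrusion cross-section: 0.22 × 0.57 → 0.1254 mm².
Toolpath length = 445 cm³ / 0.1254 mm² = 445000 / 0.1254 = 3548644.3 mm.
Extrusion time = 3548644.3 / 61.8, so 57421.4 s.
Layers = ⌈257/0.22⌉ = 1169.
Layer-change overhead = 1169 × 0.62 = 724.78 s.
Total = 57421.4 + 724.78 = 58146.18 s = 16.15 hours.

16.15 hours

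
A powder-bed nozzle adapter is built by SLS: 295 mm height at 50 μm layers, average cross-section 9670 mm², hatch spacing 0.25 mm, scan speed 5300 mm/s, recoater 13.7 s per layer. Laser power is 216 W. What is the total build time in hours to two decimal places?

Layer count = ceil(295 / 0.05) = 5900.
Per-layer scan distance = 9670 / 0.25 = 38680 mm.
Scan time per layer = 38680 / 5300 = 7.2981 s.
Per-layer time = 7.2981 + 13.7 = 20.9981 s.
5900 layers × 20.9981 s/layer = 123888.79 s, i.e. 34.41 hours.

34.41 hours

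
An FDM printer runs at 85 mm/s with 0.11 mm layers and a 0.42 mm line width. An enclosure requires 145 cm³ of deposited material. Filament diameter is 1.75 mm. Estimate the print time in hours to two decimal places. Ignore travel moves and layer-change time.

10.26 hours

Line area: 0.11 × 0.42 → 0.0462 mm².
Toolpath length = 145 cm³ / 0.0462 mm² = 145000 / 0.0462 = 3138528.1 mm.
Extrusion time = 3138528.1 / 85 = 36923.9 s.
In the requested units: 36923.9 s = 10.26 hours.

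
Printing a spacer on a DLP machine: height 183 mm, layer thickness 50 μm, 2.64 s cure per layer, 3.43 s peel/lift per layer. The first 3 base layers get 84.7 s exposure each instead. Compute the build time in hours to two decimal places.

6.24 hours

Layer count = ceil(183 / 0.05) = 3660.
Burn-in layers: 3 × (84.7 + 3.43) → 264.39 s.
Regular layers = 3657 × (2.64 + 3.43) = 22197.99 s.
Sum: 264.39 + 22197.99 = 22462.38 s → 6.24 hours.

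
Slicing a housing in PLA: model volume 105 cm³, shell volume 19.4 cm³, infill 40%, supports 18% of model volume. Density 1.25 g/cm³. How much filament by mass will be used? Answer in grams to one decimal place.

90.7 g

Interior volume = 105 − 19.4 = 85.6 cm³.
Deposited infill = 0.40 × 85.6, so 34.24 cm³.
Support: 0.18 × 105 → 18.9 cm³.
Deposited volume: 19.4 + 34.24 + 18.9 → 72.54 cm³.
Mass = 72.54 × 1.25 = 90.675 g.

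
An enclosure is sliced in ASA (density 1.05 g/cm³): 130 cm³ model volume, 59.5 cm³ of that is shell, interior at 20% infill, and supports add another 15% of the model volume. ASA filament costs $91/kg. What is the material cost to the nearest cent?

$8.90

Volume inside the shell: 130 − 59.5 → 70.5 cm³.
Infill volume: 0.20 × 70.5 → 14.1 cm³.
Support = 0.15 × 130 = 19.5 cm³.
Total printed volume = 59.5 + 14.1 + 19.5, so 93.1 cm³.
Mass = 93.1 × 1.05, so 97.755 g.
Cost = 97.755 g / 1000 × $91/kg = $8.90.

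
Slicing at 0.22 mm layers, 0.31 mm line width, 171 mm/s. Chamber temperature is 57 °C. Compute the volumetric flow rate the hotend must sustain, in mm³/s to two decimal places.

11.66

A: 0.22 × 0.31 → 0.0682 mm².
Q = v·A = 171 × 0.0682 = 11.66 mm³/s.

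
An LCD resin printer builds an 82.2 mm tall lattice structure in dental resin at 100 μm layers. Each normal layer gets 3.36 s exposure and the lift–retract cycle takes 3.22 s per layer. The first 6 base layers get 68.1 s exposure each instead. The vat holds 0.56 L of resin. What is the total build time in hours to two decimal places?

1.61 hours

Layers = ⌈82.2/0.1⌉ = 822.
Base layers = 6 × (68.1 + 3.22), so 427.92 s.
Remaining layers: 816 × (3.36 + 3.22) → 5369.28 s.
Sum: 427.92 + 5369.28 = 5797.2 s → 1.61 hours.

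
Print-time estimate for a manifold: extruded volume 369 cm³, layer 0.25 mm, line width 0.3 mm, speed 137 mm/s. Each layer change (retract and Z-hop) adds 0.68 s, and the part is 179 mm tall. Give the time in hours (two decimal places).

Bead cross-section = 0.25 × 0.3 = 0.075 mm².
Toolpath length = 369 cm³ / 0.075 mm² = 369000 / 0.075 = 4920000 mm.
Print-move time = 4920000 / 137 = 35912.4 s.
Layers = ⌈179/0.25⌉ = 716.
Non-print overhead: 716 × 0.68 → 486.88 s.
Total = 35912.4 + 486.88 = 36399.28 s = 10.11 hours.

10.11 hours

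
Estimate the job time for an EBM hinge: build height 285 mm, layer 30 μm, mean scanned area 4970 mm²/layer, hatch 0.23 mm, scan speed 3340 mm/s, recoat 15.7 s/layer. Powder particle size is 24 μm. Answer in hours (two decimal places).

58.50 hours

Number of layers: 285 / 0.03 → 9500 (rounded up).
Per-layer scan distance = 4970 / 0.23 = 21608.7 mm.
Beam time per layer = 21608.7 / 3340, so 6.4697 s.
Per-layer time = 6.4697 + 15.7, so 22.1697 s.
Build time = 9500 × 22.1697 = 210612.15 s = 58.50 hours.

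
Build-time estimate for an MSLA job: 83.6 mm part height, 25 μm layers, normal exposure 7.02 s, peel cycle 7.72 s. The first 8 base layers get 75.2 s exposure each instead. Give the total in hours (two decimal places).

13.84 hours

Number of layers: 83.6 / 0.025 → 3344 (rounded up).
Bottom layers: 8 × (75.2 + 7.72) → 663.36 s.
Remaining layers = 3336 × (7.02 + 7.72), so 49172.64 s.
Total = 663.36 + 49172.64 = 49836 s = 13.84 hours.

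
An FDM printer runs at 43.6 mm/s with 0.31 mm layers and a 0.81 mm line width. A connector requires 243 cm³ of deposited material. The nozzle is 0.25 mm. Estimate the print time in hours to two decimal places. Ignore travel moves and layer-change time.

6.17 hours

Extrusion cross-section: 0.31 × 0.81 → 0.2511 mm².
Toolpath length = 243 cm³ / 0.2511 mm² = 243000 / 0.2511 = 967741.9 mm.
Time extruding = 967741.9 / 43.6 = 22195.9 s.
In the requested units: 22195.9 s = 6.17 hours.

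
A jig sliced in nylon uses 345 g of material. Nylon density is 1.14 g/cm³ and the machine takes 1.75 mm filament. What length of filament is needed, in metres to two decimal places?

Extruded volume: 345/1.14 = 302.6316 cm³ (302631.6 mm³).
Filament cross-section = π × (1.75/2)² = 2.4053 mm².
L = V/A = 302631.6/2.4053 = 125818.65 mm → 125.82 m.

125.82 m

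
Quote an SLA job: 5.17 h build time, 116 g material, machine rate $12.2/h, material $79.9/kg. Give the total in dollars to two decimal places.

Machine-time cost: 12.2 × 5.17 → $63.074.
Material charge = 79.9 × 116/1000, so $9.2684.
Job cost: 63.074 + 9.2684 = 72.3424 ≈ $72.34.

$72.34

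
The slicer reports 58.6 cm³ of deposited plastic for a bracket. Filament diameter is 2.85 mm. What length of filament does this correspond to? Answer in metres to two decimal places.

9.19 m

Cross-section of 2.85 mm filament: π·(2.85/2)² = 6.3794 mm².
Length = 58.6 cm³ / 6.3794 mm² = 58600 / 6.3794 = 9185.82 mm = 9.19 m.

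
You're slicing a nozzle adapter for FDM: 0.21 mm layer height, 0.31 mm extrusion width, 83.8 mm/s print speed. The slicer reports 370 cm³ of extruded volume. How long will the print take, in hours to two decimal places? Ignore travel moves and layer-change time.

18.84 hours

Extrusion cross-section = 0.21 × 0.31, so 0.0651 mm².
Toolpath length = 370 cm³ / 0.0651 mm² = 370000 / 0.0651 = 5683563.7 mm.
Time extruding = 5683563.7 / 83.8 = 67823 s.
Converting: 67823 s = 18.84 hours.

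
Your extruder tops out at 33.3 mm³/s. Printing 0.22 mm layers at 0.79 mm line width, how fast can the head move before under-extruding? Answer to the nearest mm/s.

192 mm/s

A: 0.22 × 0.79 → 0.1738 mm².
Max speed = 33.3 / 0.1738 = 191.60 ≈ 192 mm/s.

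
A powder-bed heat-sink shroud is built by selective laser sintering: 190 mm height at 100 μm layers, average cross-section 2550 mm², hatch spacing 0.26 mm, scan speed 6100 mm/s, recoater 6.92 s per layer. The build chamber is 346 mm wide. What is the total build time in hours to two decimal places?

4.50 hours

Number of layers: 190 / 0.1 → 1900 (rounded up).
Scan path per layer = 2550 / 0.26 = 9807.7 mm.
Scan time per layer: 9807.7 / 6100 → 1.6078 s.
Time per layer = 1.6078 + 6.92 = 8.5278 s.
1900 layers × 8.5278 s/layer = 16202.82 s, i.e. 4.50 hours.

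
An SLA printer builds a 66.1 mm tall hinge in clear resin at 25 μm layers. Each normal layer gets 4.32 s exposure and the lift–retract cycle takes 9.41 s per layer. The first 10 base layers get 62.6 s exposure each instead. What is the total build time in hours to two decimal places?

10.25 hours

Number of layers: 66.1 / 0.025 → 2644 (rounded up).
Bottom layers = 10 × (62.6 + 9.41) = 720.1 s.
Remaining layers = 2634 × (4.32 + 9.41), so 36164.82 s.
Sum: 720.1 + 36164.82 = 36884.92 s → 10.25 hours.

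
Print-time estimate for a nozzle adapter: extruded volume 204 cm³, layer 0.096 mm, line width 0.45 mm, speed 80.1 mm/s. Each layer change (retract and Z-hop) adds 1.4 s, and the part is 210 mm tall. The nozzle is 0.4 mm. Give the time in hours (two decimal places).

17.23 hours

Bead cross-section = 0.096 × 0.45, so 0.0432 mm².
Path length: 204000 mm³ / 0.0432 mm² → 4722222.2 mm.
Print-move time = 4722222.2 / 80.1 = 58954.1 s.
Number of layers: 210 / 0.096 → 2188 (rounded up).
Z-hop total = 2188 × 1.4, so 3063.2 s.
Total = 58954.1 + 3063.2 = 62017.3 s = 17.23 hours.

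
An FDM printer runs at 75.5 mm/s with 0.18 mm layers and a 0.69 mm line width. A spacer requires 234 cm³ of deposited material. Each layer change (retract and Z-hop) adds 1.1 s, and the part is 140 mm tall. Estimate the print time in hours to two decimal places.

7.17 hours

Extrusion cross-section = 0.18 × 0.69 = 0.1242 mm².
Path length: 234000 mm³ / 0.1242 mm² → 1884058 mm.
Extrusion time = 1884058 / 75.5 = 24954.4 s.
Number of layers: 140 / 0.18 → 778 (rounded up).
Layer-change overhead = 778 × 1.1, so 855.8 s.
Total = 24954.4 + 855.8 = 25810.2 s = 7.17 hours.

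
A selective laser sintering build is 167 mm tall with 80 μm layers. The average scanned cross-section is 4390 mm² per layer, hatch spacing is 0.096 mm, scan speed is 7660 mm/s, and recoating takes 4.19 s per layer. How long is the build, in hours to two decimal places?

5.89 hours

Layer count = ceil(167 / 0.08) = 2088.
Per-layer scan distance = 4390 / 0.096 = 45729.2 mm.
Scan time per layer: 45729.2 / 7660 → 5.9699 s.
Layer cycle: 5.9699 + 4.19 → 10.1599 s.
Build time = 2088 × 10.1599 = 21213.8712 s = 5.89 hours.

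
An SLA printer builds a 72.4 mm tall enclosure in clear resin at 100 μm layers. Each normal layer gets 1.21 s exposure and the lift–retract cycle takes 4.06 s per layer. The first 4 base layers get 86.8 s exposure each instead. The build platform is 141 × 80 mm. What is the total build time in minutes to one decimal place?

69.3 minutes

Layer count = ceil(72.4 / 0.1) = 724.
Burn-in layers = 4 × (86.8 + 4.06), so 363.44 s.
Normal layers: 720 × (1.21 + 4.06) → 3794.4 s.
Sum: 363.44 + 3794.4 = 4157.84 s → 69.3 minutes.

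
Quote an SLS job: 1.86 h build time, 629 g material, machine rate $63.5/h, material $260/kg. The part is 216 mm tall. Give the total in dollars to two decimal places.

$281.65

Time charge = 63.5 × 1.86, so $118.11.
Feedstock cost = 260 × 629/1000 = $163.54.
Total = 118.11 + 163.54 = $281.65.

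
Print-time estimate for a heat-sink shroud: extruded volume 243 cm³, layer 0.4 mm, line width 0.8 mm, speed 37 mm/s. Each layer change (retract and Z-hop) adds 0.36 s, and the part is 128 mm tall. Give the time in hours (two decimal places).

5.73 hours

Bead cross-section: 0.4 × 0.8 → 0.32 mm².
Toolpath length = 243 cm³ / 0.32 mm² = 243000 / 0.32 = 759375 mm.
Extrusion time: 759375 / 37 → 20523.6 s.
Number of layers: 128 / 0.4 → 320 (rounded up).
Z-hop total: 320 × 0.36 → 115.2 s.
Altogether 20523.6 + 115.2 = 20638.8 s, i.e. 5.73 hours.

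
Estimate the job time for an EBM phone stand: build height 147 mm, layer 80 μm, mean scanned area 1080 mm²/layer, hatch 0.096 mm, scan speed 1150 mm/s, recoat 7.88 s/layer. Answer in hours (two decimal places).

Layers = ⌈147/0.08⌉ = 1838.
Per-layer scan distance = 1080 / 0.096, so 11250 mm.
Beam time per layer = 11250 / 1150 = 9.7826 s.
Per-layer time = 9.7826 + 7.88, so 17.6626 s.
Build time = 1838 × 17.6626 = 32463.8588 s = 9.02 hours.

9.02 hours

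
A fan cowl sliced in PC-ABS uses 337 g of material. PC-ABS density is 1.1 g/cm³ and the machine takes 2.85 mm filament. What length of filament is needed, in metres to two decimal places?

Extruded volume: 337/1.1 = 306.3636 cm³ (306363.6 mm³).
Cross-section of 2.85 mm filament: π·(2.85/2)² = 6.3794 mm².
L = V/A = 306363.6/6.3794 = 48023.89 mm → 48.02 m.

48.02 m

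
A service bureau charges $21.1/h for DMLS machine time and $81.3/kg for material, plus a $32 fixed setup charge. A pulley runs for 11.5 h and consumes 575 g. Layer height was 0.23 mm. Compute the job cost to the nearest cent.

$321.40

Machine-time cost: 21.1 × 11.5 → $242.65.
Material charge = 81.3 × 575/1000 = $46.7475.
Adding setup: 242.65 + 46.7475 + 32 → 321.3975 ≈ $321.40.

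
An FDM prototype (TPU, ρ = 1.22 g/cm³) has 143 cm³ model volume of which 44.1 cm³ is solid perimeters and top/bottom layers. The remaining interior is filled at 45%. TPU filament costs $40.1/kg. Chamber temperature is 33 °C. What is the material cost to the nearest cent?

Infill region: 143 − 44.1 → 98.9 cm³.
Infill volume = 0.45 × 98.9 = 44.505 cm³.
Total printed volume: 44.1 + 44.505 → 88.605 cm³.
Mass = 88.605 × 1.22, so 108.0981 g.
Cost = 108.0981 g / 1000 × $40.1/kg = $4.33.

$4.33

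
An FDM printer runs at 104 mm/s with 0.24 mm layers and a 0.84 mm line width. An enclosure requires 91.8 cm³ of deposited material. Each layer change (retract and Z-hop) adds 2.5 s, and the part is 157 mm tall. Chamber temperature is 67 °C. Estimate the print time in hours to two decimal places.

Bead cross-section: 0.24 × 0.84 → 0.2016 mm².
Total extruded path = 91800/0.2016 = 455357.1 mm.
Print-move time: 455357.1 / 104 → 4378.4 s.
Number of layers: 157 / 0.24 → 655 (rounded up).
Layer-change overhead = 655 × 2.5, so 1637.5 s.
Altogether 4378.4 + 1637.5 = 6015.9 s, i.e. 1.67 hours.

1.67 hours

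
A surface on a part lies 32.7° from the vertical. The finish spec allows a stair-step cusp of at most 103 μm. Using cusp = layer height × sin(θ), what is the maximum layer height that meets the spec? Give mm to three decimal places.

0.191 mm

Layer height = cusp / sin(32.7°) = 0.103 / 0.5402 = 0.191 mm.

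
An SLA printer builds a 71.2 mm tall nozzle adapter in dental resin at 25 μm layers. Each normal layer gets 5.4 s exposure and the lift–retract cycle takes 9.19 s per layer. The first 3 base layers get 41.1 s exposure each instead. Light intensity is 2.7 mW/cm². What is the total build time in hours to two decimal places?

Layer count = ceil(71.2 / 0.025) = 2848.
Burn-in layers: 3 × (41.1 + 9.19) → 150.87 s.
Normal layers = 2845 × (5.4 + 9.19) = 41508.55 s.
Sum: 150.87 + 41508.55 = 41659.42 s → 11.57 hours.

11.57 hours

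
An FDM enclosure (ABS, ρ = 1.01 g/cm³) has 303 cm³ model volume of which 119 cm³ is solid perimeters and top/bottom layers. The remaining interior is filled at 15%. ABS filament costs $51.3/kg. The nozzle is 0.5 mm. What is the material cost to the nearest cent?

$7.60

Infill region: 303 − 119 → 184 cm³.
Infill deposited = 0.15 × 184, so 27.6 cm³.
Total extruded = 119 + 27.6, so 146.6 cm³.
Mass: 146.6 × 1.01 → 148.066 g.
Cost = 148.066 g / 1000 × $51.3/kg = $7.60.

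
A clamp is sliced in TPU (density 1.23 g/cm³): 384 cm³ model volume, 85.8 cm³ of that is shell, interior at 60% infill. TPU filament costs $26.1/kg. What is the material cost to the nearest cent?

$8.50

Volume inside the shell: 384 − 85.8 → 298.2 cm³.
Deposited infill = 0.60 × 298.2, so 178.92 cm³.
Total extruded: 85.8 + 178.92 → 264.72 cm³.
Mass: 264.72 × 1.23 → 325.6056 g.
At $26.1/kg: 325.6056/1000 × 26.1 = $8.50.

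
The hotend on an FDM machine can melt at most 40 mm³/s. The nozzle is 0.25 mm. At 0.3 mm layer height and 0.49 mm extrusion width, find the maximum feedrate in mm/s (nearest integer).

272 mm/s

Bead cross-section = 0.3 × 0.49, so 0.147 mm².
Max speed = 40 / 0.147 = 272.11 ≈ 272 mm/s.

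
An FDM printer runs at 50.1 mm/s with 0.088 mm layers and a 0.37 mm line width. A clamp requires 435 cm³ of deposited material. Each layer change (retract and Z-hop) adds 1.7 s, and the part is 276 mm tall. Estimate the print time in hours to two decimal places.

Bead cross-section: 0.088 × 0.37 → 0.03256 mm².
Toolpath length = 435 cm³ / 0.03256 mm² = 435000 / 0.03256 = 13359950.9 mm.
Print-move time = 13359950.9 / 50.1 = 266665.7 s.
Layer count = ceil(276 / 0.088) = 3137.
Z-hop total: 3137 × 1.7 → 5332.9 s.
Altogether 266665.7 + 5332.9 = 271998.6 s, i.e. 75.56 hours.

75.56 hours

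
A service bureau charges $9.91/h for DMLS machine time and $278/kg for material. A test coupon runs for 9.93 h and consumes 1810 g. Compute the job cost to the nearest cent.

Time charge = 9.91 × 9.93, so $98.4063.
Material charge = 278 × 1810/1000, so $503.18.
Total = 98.4063 + 503.18 = 601.5863 ≈ $601.59.

$601.59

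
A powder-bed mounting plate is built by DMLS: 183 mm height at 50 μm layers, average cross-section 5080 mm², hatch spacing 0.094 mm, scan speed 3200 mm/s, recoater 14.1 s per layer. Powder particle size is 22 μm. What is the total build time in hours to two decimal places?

Number of layers: 183 / 0.05 → 3660 (rounded up).
Hatch length per layer = 5080 / 0.094 = 54042.6 mm.
Scan time per layer = 54042.6 / 3200 = 16.8883 s.
Per-layer time = 16.8883 + 14.1 = 30.9883 s.
Build time = 3660 × 30.9883 = 113417.178 s = 31.50 hours.

31.50 hours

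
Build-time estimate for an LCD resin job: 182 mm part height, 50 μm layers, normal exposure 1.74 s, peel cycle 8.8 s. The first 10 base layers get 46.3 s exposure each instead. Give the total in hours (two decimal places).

10.78 hours

Layers = ⌈182/0.05⌉ = 3640.
Burn-in layers = 10 × (46.3 + 8.8), so 551 s.
Normal layers = 3630 × (1.74 + 8.8), so 38260.2 s.
Total = 551 + 38260.2 = 38811.2 s = 10.78 hours.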